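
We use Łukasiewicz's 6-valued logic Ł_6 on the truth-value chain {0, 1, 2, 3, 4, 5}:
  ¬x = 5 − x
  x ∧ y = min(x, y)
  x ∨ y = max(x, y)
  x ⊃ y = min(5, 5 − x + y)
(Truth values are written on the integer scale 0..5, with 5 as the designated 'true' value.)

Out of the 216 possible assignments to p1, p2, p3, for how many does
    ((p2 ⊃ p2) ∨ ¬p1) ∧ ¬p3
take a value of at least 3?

108

value 5: 36 assignments (counts)
value 4: 36 assignments (counts)
value 3: 36 assignments (counts)
value 2: 36 assignments
value 1: 36 assignments
value 0: 36 assignments
So 108 of the 216 assignments meet the threshold.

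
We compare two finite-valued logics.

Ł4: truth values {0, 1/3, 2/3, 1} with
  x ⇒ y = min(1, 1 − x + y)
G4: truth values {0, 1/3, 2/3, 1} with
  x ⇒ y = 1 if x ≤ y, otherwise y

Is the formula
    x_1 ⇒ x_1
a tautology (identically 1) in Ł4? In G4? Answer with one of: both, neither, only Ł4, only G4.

both

In Ł4: every assignment gives 1 — tautology.
In G4: every assignment gives 1 — tautology.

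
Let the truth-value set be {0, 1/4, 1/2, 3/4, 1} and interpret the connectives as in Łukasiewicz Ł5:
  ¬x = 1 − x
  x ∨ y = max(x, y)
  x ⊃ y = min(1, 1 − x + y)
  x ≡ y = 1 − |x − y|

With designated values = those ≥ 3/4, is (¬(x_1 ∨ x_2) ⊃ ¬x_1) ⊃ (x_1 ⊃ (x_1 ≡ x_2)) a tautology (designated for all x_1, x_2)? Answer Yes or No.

No

Counterexample: take x_1 = 3/4, x_2 = 0.
x_1 ∨ x_2 = 3/4 ∨ 0 = 3/4
¬(x_1 ∨ x_2) = ¬3/4 = 1/4
¬x_1 = ¬3/4 = 1/4
¬(x_1 ∨ x_2) ⊃ ¬x_1 = 1/4 ⊃ 1/4 = 1
x_1 ≡ x_2 = 3/4 ≡ 0 = 1/4
x_1 ⊃ (x_1 ≡ x_2) = 3/4 ⊃ 1/4 = 1/2
(¬(x_1 ∨ x_2) ⊃ ¬x_1) ⊃ (x_1 ⊃ (x_1 ≡ x_2)) = 1 ⊃ 1/2 = 1/2
This gives 1/2, which is below 3/4.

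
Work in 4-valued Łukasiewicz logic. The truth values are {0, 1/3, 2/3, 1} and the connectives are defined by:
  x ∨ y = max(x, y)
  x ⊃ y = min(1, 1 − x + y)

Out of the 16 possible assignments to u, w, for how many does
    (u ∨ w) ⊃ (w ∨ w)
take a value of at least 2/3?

13

u = 0, w = 0 ↦ 1  ≥
u = 0, w = 1/3 ↦ 1  ≥
u = 0, w = 2/3 ↦ 1  ≥
u = 0, w = 1 ↦ 1  ≥
u = 1/3, w = 0 ↦ 2/3  ≥
u = 1/3, w = 1/3 ↦ 1  ≥
u = 1/3, w = 2/3 ↦ 1  ≥
u = 1/3, w = 1 ↦ 1  ≥
u = 2/3, w = 0 ↦ 1/3  <
u = 2/3, w = 1/3 ↦ 2/3  ≥
u = 2/3, w = 2/3 ↦ 1  ≥
u = 2/3, w = 1 ↦ 1  ≥
u = 1, w = 0 ↦ 0  <
u = 1, w = 1/3 ↦ 1/3  <
u = 1, w = 2/3 ↦ 2/3  ≥
u = 1, w = 1 ↦ 1  ≥
So 13 of the 16 assignments meet the threshold.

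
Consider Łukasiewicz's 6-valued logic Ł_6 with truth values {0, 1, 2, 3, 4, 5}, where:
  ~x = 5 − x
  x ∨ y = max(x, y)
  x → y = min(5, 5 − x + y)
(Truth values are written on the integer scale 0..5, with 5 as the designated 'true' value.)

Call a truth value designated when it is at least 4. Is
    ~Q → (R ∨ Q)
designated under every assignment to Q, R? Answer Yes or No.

No

Counterexample: take Q = 0, R = 0.
~Q = ~0 = 5
R ∨ Q = 0 ∨ 0 = 0
~Q → (R ∨ Q) = 5 → 0 = 0
This gives 0, which is below 4.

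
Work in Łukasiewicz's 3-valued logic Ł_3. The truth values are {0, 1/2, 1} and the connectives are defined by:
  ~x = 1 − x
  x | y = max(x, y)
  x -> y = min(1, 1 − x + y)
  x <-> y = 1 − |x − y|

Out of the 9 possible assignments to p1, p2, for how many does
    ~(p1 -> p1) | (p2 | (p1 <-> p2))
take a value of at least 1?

5

p1 = 0, p2 = 0 ↦ 1  ≥
p1 = 0, p2 = 1/2 ↦ 1/2  <
p1 = 0, p2 = 1 ↦ 1  ≥
p1 = 1/2, p2 = 0 ↦ 1/2  <
p1 = 1/2, p2 = 1/2 ↦ 1  ≥
p1 = 1/2, p2 = 1 ↦ 1  ≥
p1 = 1, p2 = 0 ↦ 0  <
p1 = 1, p2 = 1/2 ↦ 1/2  <
p1 = 1, p2 = 1 ↦ 1  ≥
So 5 of the 9 assignments meet the threshold.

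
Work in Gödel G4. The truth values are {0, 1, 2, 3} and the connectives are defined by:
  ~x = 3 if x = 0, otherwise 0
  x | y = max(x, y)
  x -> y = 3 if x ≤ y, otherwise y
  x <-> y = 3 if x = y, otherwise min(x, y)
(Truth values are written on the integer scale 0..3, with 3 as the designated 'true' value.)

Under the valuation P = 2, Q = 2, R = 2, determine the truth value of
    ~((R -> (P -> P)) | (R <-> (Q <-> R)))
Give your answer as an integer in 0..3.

0

P -> P = 2 -> 2 = 3
R -> (P -> P) = 2 -> 3 = 3
Q <-> R = 2 <-> 2 = 3
R <-> (Q <-> R) = 2 <-> 3 = 2
(R -> (P -> P)) | (R <-> (Q <-> R)) = 3 | 2 = 3
~((R -> (P -> P)) | (R <-> (Q <-> R))) = ~3 = 0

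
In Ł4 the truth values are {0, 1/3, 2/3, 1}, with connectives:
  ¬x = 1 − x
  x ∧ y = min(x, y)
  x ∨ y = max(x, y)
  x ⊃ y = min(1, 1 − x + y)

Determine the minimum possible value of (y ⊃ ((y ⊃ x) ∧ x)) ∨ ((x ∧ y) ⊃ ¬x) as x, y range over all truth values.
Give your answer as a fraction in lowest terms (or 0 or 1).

2/3

Take x = 2/3, y = 1:
y ⊃ x = 1 ⊃ 2/3 = 2/3
(y ⊃ x) ∧ x = 2/3 ∧ 2/3 = 2/3
y ⊃ ((y ⊃ x) ∧ x) = 1 ⊃ 2/3 = 2/3
x ∧ y = 2/3 ∧ 1 = 2/3
¬x = ¬2/3 = 1/3
(x ∧ y) ⊃ ¬x = 2/3 ⊃ 1/3 = 2/3
(y ⊃ ((y ⊃ x) ∧ x)) ∨ ((x ∧ y) ⊃ ¬x) = 2/3 ∨ 2/3 = 2/3
No assignment yields a value below 2/3, so this is the minimum.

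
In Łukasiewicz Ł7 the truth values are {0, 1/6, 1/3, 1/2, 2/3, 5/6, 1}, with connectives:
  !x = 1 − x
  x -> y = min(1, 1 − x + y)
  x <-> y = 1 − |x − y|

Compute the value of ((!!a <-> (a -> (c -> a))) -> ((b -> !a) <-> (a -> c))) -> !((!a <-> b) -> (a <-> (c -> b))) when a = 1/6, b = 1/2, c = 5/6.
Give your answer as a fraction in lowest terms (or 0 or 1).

1/6

!a = !1/6 = 5/6
!!a = !5/6 = 1/6
c -> a = 5/6 -> 1/6 = 1/3
a -> (c -> a) = 1/6 -> 1/3 = 1
!!a <-> (a -> (c -> a)) = 1/6 <-> 1 = 1/6
!a = !1/6 = 5/6
b -> !a = 1/2 -> 5/6 = 1
a -> c = 1/6 -> 5/6 = 1
(b -> !a) <-> (a -> c) = 1 <-> 1 = 1
(!!a <-> (a -> (c -> a))) -> ((b -> !a) <-> (a -> c)) = 1/6 -> 1 = 1
!a = !1/6 = 5/6
!a <-> b = 5/6 <-> 1/2 = 2/3
c -> b = 5/6 -> 1/2 = 2/3
a <-> (c -> b) = 1/6 <-> 2/3 = 1/2
(!a <-> b) -> (a <-> (c -> b)) = 2/3 -> 1/2 = 5/6
!((!a <-> b) -> (a <-> (c -> b))) = !5/6 = 1/6
((!!a <-> (a -> (c -> a))) -> ((b -> !a) <-> (a -> c))) -> !((!a <-> b) -> (a <-> (c -> b))) = 1 -> 1/6 = 1/6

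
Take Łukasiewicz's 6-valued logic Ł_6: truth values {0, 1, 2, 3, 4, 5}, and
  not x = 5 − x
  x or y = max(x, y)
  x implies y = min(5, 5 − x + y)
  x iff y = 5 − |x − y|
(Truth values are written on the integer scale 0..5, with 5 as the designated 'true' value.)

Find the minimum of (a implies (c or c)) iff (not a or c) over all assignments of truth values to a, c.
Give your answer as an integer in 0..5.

3

Take a = 2, c = 2:
c or c = 2 or 2 = 2
a implies (c or c) = 2 implies 2 = 5
not a = not 2 = 3
not a or c = 3 or 2 = 3
(a implies (c or c)) iff (not a or c) = 5 iff 3 = 3
No assignment yields a value below 3, so this is the minimum.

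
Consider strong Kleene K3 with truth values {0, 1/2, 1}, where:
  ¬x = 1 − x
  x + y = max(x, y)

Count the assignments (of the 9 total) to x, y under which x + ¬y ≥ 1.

5

x = 0, y = 0 ↦ 1  ≥
x = 0, y = 1/2 ↦ 1/2  <
x = 0, y = 1 ↦ 0  <
x = 1/2, y = 0 ↦ 1  ≥
x = 1/2, y = 1/2 ↦ 1/2  <
x = 1/2, y = 1 ↦ 1/2  <
x = 1, y = 0 ↦ 1  ≥
x = 1, y = 1/2 ↦ 1  ≥
x = 1, y = 1 ↦ 1  ≥
So 5 of the 9 assignments meet the threshold.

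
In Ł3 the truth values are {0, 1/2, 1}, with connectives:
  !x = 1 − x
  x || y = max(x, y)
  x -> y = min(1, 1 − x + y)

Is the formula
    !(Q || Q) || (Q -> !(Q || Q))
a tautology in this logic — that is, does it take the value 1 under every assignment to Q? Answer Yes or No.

No

Counterexample: take Q = 1.
Q || Q = 1 || 1 = 1
!(Q || Q) = !1 = 0
Q -> !(Q || Q) = 1 -> 0 = 0
!(Q || Q) || (Q -> !(Q || Q)) = 0 || 0 = 0
This gives 0 ≠ 1.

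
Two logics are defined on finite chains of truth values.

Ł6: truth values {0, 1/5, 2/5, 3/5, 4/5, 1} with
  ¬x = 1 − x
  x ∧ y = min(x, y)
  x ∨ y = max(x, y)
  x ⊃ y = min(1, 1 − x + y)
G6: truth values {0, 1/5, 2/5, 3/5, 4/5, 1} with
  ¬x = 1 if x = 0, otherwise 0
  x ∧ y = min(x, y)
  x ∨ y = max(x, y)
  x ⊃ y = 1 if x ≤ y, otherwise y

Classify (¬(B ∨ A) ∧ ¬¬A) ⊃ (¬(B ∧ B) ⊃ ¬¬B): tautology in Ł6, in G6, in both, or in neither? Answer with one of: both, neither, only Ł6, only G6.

In Ł6: at A = 1/5, B = 0 the value is 4/5 — not a tautology.
In G6: every assignment gives 1 — tautology.

only G6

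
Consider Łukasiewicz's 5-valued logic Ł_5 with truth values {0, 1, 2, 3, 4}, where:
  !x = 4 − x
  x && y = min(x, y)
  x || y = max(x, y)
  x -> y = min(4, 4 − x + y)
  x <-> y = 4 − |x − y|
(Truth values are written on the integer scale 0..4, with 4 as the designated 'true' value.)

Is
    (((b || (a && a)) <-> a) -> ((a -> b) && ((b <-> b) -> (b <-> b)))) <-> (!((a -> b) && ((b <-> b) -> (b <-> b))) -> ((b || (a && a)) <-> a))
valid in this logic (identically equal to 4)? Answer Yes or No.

Counterexample: take a = 1, b = 0.
a && a = 1 && 1 = 1
b || (a && a) = 0 || 1 = 1
(b || (a && a)) <-> a = 1 <-> 1 = 4
a -> b = 1 -> 0 = 3
b <-> b = 0 <-> 0 = 4
b <-> b = 0 <-> 0 = 4
(b <-> b) -> (b <-> b) = 4 -> 4 = 4
(a -> b) && ((b <-> b) -> (b <-> b)) = 3 && 4 = 3
((b || (a && a)) <-> a) -> ((a -> b) && ((b <-> b) -> (b <-> b))) = 4 -> 3 = 3
a -> b = 1 -> 0 = 3
b <-> b = 0 <-> 0 = 4
b <-> b = 0 <-> 0 = 4
(b <-> b) -> (b <-> b) = 4 -> 4 = 4
(a -> b) && ((b <-> b) -> (b <-> b)) = 3 && 4 = 3
!((a -> b) && ((b <-> b) -> (b <-> b))) = !3 = 1
a && a = 1 && 1 = 1
b || (a && a) = 0 || 1 = 1
(b || (a && a)) <-> a = 1 <-> 1 = 4
!((a -> b) && ((b <-> b) -> (b <-> b))) -> ((b || (a && a)) <-> a) = 1 -> 4 = 4
(((b || (a && a)) <-> a) -> ((a -> b) && ((b <-> b) -> (b <-> b)))) <-> (!((a -> b) && ((b <-> b) -> (b <-> b))) -> ((b || (a && a)) <-> a)) = 3 <-> 4 = 3
This gives 3 ≠ 4.

No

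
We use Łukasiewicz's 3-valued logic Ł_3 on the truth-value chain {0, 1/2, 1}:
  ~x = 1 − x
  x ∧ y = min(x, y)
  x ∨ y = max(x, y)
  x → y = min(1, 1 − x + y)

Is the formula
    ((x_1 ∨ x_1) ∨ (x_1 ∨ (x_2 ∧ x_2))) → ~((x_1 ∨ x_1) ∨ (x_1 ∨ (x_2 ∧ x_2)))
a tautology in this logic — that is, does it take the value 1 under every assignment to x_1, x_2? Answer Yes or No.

No

Counterexample: take x_1 = 0, x_2 = 1.
x_1 ∨ x_1 = 0 ∨ 0 = 0
x_2 ∧ x_2 = 1 ∧ 1 = 1
x_1 ∨ (x_2 ∧ x_2) = 0 ∨ 1 = 1
(x_1 ∨ x_1) ∨ (x_1 ∨ (x_2 ∧ x_2)) = 0 ∨ 1 = 1
x_1 ∨ x_1 = 0 ∨ 0 = 0
x_2 ∧ x_2 = 1 ∧ 1 = 1
x_1 ∨ (x_2 ∧ x_2) = 0 ∨ 1 = 1
(x_1 ∨ x_1) ∨ (x_1 ∨ (x_2 ∧ x_2)) = 0 ∨ 1 = 1
~((x_1 ∨ x_1) ∨ (x_1 ∨ (x_2 ∧ x_2))) = ~1 = 0
((x_1 ∨ x_1) ∨ (x_1 ∨ (x_2 ∧ x_2))) → ~((x_1 ∨ x_1) ∨ (x_1 ∨ (x_2 ∧ x_2))) = 1 → 0 = 0
This gives 0 ≠ 1.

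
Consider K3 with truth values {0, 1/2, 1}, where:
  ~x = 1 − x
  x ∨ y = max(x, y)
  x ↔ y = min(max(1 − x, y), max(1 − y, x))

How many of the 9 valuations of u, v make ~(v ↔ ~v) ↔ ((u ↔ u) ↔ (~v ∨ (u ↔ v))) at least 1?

3

u = 0, v = 0 ↦ 1  ≥
u = 0, v = 1/2 ↦ 1/2  <
u = 0, v = 1 ↦ 0  <
u = 1/2, v = 0 ↦ 1/2  <
u = 1/2, v = 1/2 ↦ 1/2  <
u = 1/2, v = 1 ↦ 1/2  <
u = 1, v = 0 ↦ 1  ≥
u = 1, v = 1/2 ↦ 1/2  <
u = 1, v = 1 ↦ 1  ≥
So 3 of the 9 assignments meet the threshold.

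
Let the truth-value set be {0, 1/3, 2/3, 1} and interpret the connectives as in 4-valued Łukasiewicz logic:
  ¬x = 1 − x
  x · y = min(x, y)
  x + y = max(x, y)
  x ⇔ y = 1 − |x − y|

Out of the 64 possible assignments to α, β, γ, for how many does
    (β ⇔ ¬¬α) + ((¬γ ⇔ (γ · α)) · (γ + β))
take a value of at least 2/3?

50

value 1: 20 assignments (counts)
value 2/3: 30 assignments (counts)
value 1/3: 11 assignments
value 0: 3 assignments
So 50 of the 64 assignments meet the threshold.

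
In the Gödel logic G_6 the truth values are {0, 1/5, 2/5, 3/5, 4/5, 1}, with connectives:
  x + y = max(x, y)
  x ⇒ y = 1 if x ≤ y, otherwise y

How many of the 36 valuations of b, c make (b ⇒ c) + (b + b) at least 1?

value 1: 26 assignments (counts)
value 4/5: 4 assignments
value 3/5: 3 assignments
value 2/5: 2 assignments
value 1/5: 1 assignment
So 26 of the 36 assignments meet the threshold.

26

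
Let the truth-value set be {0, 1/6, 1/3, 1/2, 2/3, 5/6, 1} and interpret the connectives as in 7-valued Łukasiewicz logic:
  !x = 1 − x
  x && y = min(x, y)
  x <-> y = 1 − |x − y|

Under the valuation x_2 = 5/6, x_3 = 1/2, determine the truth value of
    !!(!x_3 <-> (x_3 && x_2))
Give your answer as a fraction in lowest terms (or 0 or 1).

!x_3 = !1/2 = 1/2
x_3 && x_2 = 1/2 && 5/6 = 1/2
!x_3 <-> (x_3 && x_2) = 1/2 <-> 1/2 = 1
!(!x_3 <-> (x_3 && x_2)) = !1 = 0
!!(!x_3 <-> (x_3 && x_2)) = !0 = 1

1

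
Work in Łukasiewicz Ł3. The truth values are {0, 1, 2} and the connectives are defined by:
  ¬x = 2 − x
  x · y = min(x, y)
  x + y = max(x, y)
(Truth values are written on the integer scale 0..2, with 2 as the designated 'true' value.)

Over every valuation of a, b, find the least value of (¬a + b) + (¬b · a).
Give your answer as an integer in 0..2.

1

Take a = 1, b = 0:
¬a = ¬1 = 1
¬a + b = 1 + 0 = 1
¬b = ¬0 = 2
¬b · a = 2 · 1 = 1
(¬a + b) + (¬b · a) = 1 + 1 = 1
No assignment yields a value below 1, so this is the minimum.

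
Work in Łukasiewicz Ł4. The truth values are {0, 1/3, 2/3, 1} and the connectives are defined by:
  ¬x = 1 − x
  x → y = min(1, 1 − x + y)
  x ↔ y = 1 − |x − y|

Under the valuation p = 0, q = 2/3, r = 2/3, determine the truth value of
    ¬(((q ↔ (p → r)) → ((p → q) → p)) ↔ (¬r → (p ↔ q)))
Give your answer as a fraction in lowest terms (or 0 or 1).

2/3

p → r = 0 → 2/3 = 1
q ↔ (p → r) = 2/3 ↔ 1 = 2/3
p → q = 0 → 2/3 = 1
(p → q) → p = 1 → 0 = 0
(q ↔ (p → r)) → ((p → q) → p) = 2/3 → 0 = 1/3
¬r = ¬2/3 = 1/3
p ↔ q = 0 ↔ 2/3 = 1/3
¬r → (p ↔ q) = 1/3 → 1/3 = 1
((q ↔ (p → r)) → ((p → q) → p)) ↔ (¬r → (p ↔ q)) = 1/3 ↔ 1 = 1/3
¬(((q ↔ (p → r)) → ((p → q) → p)) ↔ (¬r → (p ↔ q))) = ¬1/3 = 2/3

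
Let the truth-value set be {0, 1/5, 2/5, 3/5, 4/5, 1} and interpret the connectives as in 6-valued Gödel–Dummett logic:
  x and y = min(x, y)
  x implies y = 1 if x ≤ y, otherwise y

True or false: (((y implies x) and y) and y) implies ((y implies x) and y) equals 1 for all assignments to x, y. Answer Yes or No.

Yes

At x = 1/5, y = 4/5, for instance:
y implies x = 4/5 implies 1/5 = 1/5
(y implies x) and y = 1/5 and 4/5 = 1/5
((y implies x) and y) and y = 1/5 and 4/5 = 1/5
(((y implies x) and y) and y) implies ((y implies x) and y) = 1/5 implies 1/5 = 1
and checking the remaining 35 assignments likewise gives ≥ 1 in every case.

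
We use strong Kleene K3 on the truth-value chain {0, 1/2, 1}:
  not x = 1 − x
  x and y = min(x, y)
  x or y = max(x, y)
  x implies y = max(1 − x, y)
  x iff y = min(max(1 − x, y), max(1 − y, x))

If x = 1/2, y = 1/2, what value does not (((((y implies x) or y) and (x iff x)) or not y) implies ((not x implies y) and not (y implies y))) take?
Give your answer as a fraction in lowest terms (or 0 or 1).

1/2

y implies x = 1/2 implies 1/2 = 1/2
(y implies x) or y = 1/2 or 1/2 = 1/2
x iff x = 1/2 iff 1/2 = 1/2
((y implies x) or y) and (x iff x) = 1/2 and 1/2 = 1/2
not y = not 1/2 = 1/2
(((y implies x) or y) and (x iff x)) or not y = 1/2 or 1/2 = 1/2
not x = not 1/2 = 1/2
not x implies y = 1/2 implies 1/2 = 1/2
y implies y = 1/2 implies 1/2 = 1/2
not (y implies y) = not 1/2 = 1/2
(not x implies y) and not (y implies y) = 1/2 and 1/2 = 1/2
((((y implies x) or y) and (x iff x)) or not y) implies ((not x implies y) and not (y implies y)) = 1/2 implies 1/2 = 1/2
not (((((y implies x) or y) and (x iff x)) or not y) implies ((not x implies y) and not (y implies y))) = not 1/2 = 1/2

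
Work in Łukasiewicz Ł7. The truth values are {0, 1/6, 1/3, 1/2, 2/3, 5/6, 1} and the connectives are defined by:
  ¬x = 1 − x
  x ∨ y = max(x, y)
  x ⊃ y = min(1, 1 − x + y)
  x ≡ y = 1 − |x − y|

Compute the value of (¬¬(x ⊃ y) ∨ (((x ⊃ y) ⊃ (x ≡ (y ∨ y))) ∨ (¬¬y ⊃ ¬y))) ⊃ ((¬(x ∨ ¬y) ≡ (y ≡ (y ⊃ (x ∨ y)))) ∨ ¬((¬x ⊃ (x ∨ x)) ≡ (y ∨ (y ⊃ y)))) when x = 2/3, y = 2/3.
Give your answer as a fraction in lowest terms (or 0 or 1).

x ⊃ y = 2/3 ⊃ 2/3 = 1
¬(x ⊃ y) = ¬1 = 0
¬¬(x ⊃ y) = ¬0 = 1
x ⊃ y = 2/3 ⊃ 2/3 = 1
y ∨ y = 2/3 ∨ 2/3 = 2/3
x ≡ (y ∨ y) = 2/3 ≡ 2/3 = 1
(x ⊃ y) ⊃ (x ≡ (y ∨ y)) = 1 ⊃ 1 = 1
¬y = ¬2/3 = 1/3
¬¬y = ¬1/3 = 2/3
¬y = ¬2/3 = 1/3
¬¬y ⊃ ¬y = 2/3 ⊃ 1/3 = 2/3
((x ⊃ y) ⊃ (x ≡ (y ∨ y))) ∨ (¬¬y ⊃ ¬y) = 1 ∨ 2/3 = 1
¬¬(x ⊃ y) ∨ (((x ⊃ y) ⊃ (x ≡ (y ∨ y))) ∨ (¬¬y ⊃ ¬y)) = 1 ∨ 1 = 1
¬y = ¬2/3 = 1/3
x ∨ ¬y = 2/3 ∨ 1/3 = 2/3
¬(x ∨ ¬y) = ¬2/3 = 1/3
x ∨ y = 2/3 ∨ 2/3 = 2/3
y ⊃ (x ∨ y) = 2/3 ⊃ 2/3 = 1
y ≡ (y ⊃ (x ∨ y)) = 2/3 ≡ 1 = 2/3
¬(x ∨ ¬y) ≡ (y ≡ (y ⊃ (x ∨ y))) = 1/3 ≡ 2/3 = 2/3
¬x = ¬2/3 = 1/3
x ∨ x = 2/3 ∨ 2/3 = 2/3
¬x ⊃ (x ∨ x) = 1/3 ⊃ 2/3 = 1
y ⊃ y = 2/3 ⊃ 2/3 = 1
y ∨ (y ⊃ y) = 2/3 ∨ 1 = 1
(¬x ⊃ (x ∨ x)) ≡ (y ∨ (y ⊃ y)) = 1 ≡ 1 = 1
¬((¬x ⊃ (x ∨ x)) ≡ (y ∨ (y ⊃ y))) = ¬1 = 0
(¬(x ∨ ¬y) ≡ (y ≡ (y ⊃ (x ∨ y)))) ∨ ¬((¬x ⊃ (x ∨ x)) ≡ (y ∨ (y ⊃ y))) = 2/3 ∨ 0 = 2/3
(¬¬(x ⊃ y) ∨ (((x ⊃ y) ⊃ (x ≡ (y ∨ y))) ∨ (¬¬y ⊃ ¬y))) ⊃ ((¬(x ∨ ¬y) ≡ (y ≡ (y ⊃ (x ∨ y)))) ∨ ¬((¬x ⊃ (x ∨ x)) ≡ (y ∨ (y ⊃ y)))) = 1 ⊃ 2/3 = 2/3

2/3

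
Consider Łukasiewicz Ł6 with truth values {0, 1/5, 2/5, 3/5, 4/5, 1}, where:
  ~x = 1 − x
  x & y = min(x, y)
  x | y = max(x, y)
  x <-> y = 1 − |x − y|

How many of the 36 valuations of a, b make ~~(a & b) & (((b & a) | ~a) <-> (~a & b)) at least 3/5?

value 3/5: 4 assignments (counts)
value 2/5: 10 assignments
value 1/5: 10 assignments
value 0: 12 assignments
So 4 of the 36 assignments meet the threshold.

4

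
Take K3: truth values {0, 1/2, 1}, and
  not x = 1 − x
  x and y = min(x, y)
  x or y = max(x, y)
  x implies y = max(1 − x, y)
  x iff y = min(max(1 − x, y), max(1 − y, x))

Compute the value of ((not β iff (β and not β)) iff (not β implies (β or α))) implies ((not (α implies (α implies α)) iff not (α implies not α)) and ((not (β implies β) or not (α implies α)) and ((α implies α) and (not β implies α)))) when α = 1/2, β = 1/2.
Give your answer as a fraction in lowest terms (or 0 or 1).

1/2

not β = not 1/2 = 1/2
not β = not 1/2 = 1/2
β and not β = 1/2 and 1/2 = 1/2
not β iff (β and not β) = 1/2 iff 1/2 = 1/2
not β = not 1/2 = 1/2
β or α = 1/2 or 1/2 = 1/2
not β implies (β or α) = 1/2 implies 1/2 = 1/2
(not β iff (β and not β)) iff (not β implies (β or α)) = 1/2 iff 1/2 = 1/2
α implies α = 1/2 implies 1/2 = 1/2
α implies (α implies α) = 1/2 implies 1/2 = 1/2
not (α implies (α implies α)) = not 1/2 = 1/2
not α = not 1/2 = 1/2
α implies not α = 1/2 implies 1/2 = 1/2
not (α implies not α) = not 1/2 = 1/2
not (α implies (α implies α)) iff not (α implies not α) = 1/2 iff 1/2 = 1/2
β implies β = 1/2 implies 1/2 = 1/2
not (β implies β) = not 1/2 = 1/2
α implies α = 1/2 implies 1/2 = 1/2
not (α implies α) = not 1/2 = 1/2
not (β implies β) or not (α implies α) = 1/2 or 1/2 = 1/2
α implies α = 1/2 implies 1/2 = 1/2
not β = not 1/2 = 1/2
not β implies α = 1/2 implies 1/2 = 1/2
(α implies α) and (not β implies α) = 1/2 and 1/2 = 1/2
(not (β implies β) or not (α implies α)) and ((α implies α) and (not β implies α)) = 1/2 and 1/2 = 1/2
(not (α implies (α implies α)) iff not (α implies not α)) and ((not (β implies β) or not (α implies α)) and ((α implies α) and (not β implies α))) = 1/2 and 1/2 = 1/2
((not β iff (β and not β)) iff (not β implies (β or α))) implies ((not (α implies (α implies α)) iff not (α implies not α)) and ((not (β implies β) or not (α implies α)) and ((α implies α) and (not β implies α)))) = 1/2 implies 1/2 = 1/2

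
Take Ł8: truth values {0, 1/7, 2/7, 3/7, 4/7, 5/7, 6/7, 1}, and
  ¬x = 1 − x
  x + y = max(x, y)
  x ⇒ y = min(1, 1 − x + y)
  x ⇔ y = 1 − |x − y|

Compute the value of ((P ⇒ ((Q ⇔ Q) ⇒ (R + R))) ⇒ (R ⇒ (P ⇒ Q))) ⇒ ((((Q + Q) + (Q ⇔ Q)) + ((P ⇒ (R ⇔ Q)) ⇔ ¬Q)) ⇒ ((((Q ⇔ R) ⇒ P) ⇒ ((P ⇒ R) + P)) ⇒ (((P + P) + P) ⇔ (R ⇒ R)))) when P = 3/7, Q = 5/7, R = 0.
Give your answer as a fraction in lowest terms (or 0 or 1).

6/7

Q ⇔ Q = 5/7 ⇔ 5/7 = 1
R + R = 0 + 0 = 0
(Q ⇔ Q) ⇒ (R + R) = 1 ⇒ 0 = 0
P ⇒ ((Q ⇔ Q) ⇒ (R + R)) = 3/7 ⇒ 0 = 4/7
P ⇒ Q = 3/7 ⇒ 5/7 = 1
R ⇒ (P ⇒ Q) = 0 ⇒ 1 = 1
(P ⇒ ((Q ⇔ Q) ⇒ (R + R))) ⇒ (R ⇒ (P ⇒ Q)) = 4/7 ⇒ 1 = 1
Q + Q = 5/7 + 5/7 = 5/7
Q ⇔ Q = 5/7 ⇔ 5/7 = 1
(Q + Q) + (Q ⇔ Q) = 5/7 + 1 = 1
R ⇔ Q = 0 ⇔ 5/7 = 2/7
P ⇒ (R ⇔ Q) = 3/7 ⇒ 2/7 = 6/7
¬Q = ¬5/7 = 2/7
(P ⇒ (R ⇔ Q)) ⇔ ¬Q = 6/7 ⇔ 2/7 = 3/7
((Q + Q) + (Q ⇔ Q)) + ((P ⇒ (R ⇔ Q)) ⇔ ¬Q) = 1 + 3/7 = 1
Q ⇔ R = 5/7 ⇔ 0 = 2/7
(Q ⇔ R) ⇒ P = 2/7 ⇒ 3/7 = 1
P ⇒ R = 3/7 ⇒ 0 = 4/7
(P ⇒ R) + P = 4/7 + 3/7 = 4/7
((Q ⇔ R) ⇒ P) ⇒ ((P ⇒ R) + P) = 1 ⇒ 4/7 = 4/7
P + P = 3/7 + 3/7 = 3/7
(P + P) + P = 3/7 + 3/7 = 3/7
R ⇒ R = 0 ⇒ 0 = 1
((P + P) + P) ⇔ (R ⇒ R) = 3/7 ⇔ 1 = 3/7
(((Q ⇔ R) ⇒ P) ⇒ ((P ⇒ R) + P)) ⇒ (((P + P) + P) ⇔ (R ⇒ R)) = 4/7 ⇒ 3/7 = 6/7
(((Q + Q) + (Q ⇔ Q)) + ((P ⇒ (R ⇔ Q)) ⇔ ¬Q)) ⇒ ((((Q ⇔ R) ⇒ P) ⇒ ((P ⇒ R) + P)) ⇒ (((P + P) + P) ⇔ (R ⇒ R))) = 1 ⇒ 6/7 = 6/7
((P ⇒ ((Q ⇔ Q) ⇒ (R + R))) ⇒ (R ⇒ (P ⇒ Q))) ⇒ ((((Q + Q) + (Q ⇔ Q)) + ((P ⇒ (R ⇔ Q)) ⇔ ¬Q)) ⇒ ((((Q ⇔ R) ⇒ P) ⇒ ((P ⇒ R) + P)) ⇒ (((P + P) + P) ⇔ (R ⇒ R)))) = 1 ⇒ 6/7 = 6/7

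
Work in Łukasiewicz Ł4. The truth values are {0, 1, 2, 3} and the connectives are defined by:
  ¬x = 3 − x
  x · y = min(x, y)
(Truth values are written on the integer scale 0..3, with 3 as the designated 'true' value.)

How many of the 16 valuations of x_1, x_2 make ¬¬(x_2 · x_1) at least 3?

1

x_1 = 0, x_2 = 0 ↦ 0  <
x_1 = 0, x_2 = 1 ↦ 0  <
x_1 = 0, x_2 = 2 ↦ 0  <
x_1 = 0, x_2 = 3 ↦ 0  <
x_1 = 1, x_2 = 0 ↦ 0  <
x_1 = 1, x_2 = 1 ↦ 1  <
x_1 = 1, x_2 = 2 ↦ 1  <
x_1 = 1, x_2 = 3 ↦ 1  <
x_1 = 2, x_2 = 0 ↦ 0  <
x_1 = 2, x_2 = 1 ↦ 1  <
x_1 = 2, x_2 = 2 ↦ 2  <
x_1 = 2, x_2 = 3 ↦ 2  <
x_1 = 3, x_2 = 0 ↦ 0  <
x_1 = 3, x_2 = 1 ↦ 1  <
x_1 = 3, x_2 = 2 ↦ 2  <
x_1 = 3, x_2 = 3 ↦ 3  ≥
So 1 of the 16 assignments meets the threshold.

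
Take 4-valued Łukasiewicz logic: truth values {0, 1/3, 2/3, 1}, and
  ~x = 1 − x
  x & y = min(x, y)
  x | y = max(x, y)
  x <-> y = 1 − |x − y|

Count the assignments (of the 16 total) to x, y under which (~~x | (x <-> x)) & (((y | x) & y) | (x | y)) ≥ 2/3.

x = 0, y = 0 ↦ 0  <
x = 0, y = 1/3 ↦ 1/3  <
x = 0, y = 2/3 ↦ 2/3  ≥
x = 0, y = 1 ↦ 1  ≥
x = 1/3, y = 0 ↦ 1/3  <
x = 1/3, y = 1/3 ↦ 1/3  <
x = 1/3, y = 2/3 ↦ 2/3  ≥
x = 1/3, y = 1 ↦ 1  ≥
x = 2/3, y = 0 ↦ 2/3  ≥
x = 2/3, y = 1/3 ↦ 2/3  ≥
x = 2/3, y = 2/3 ↦ 2/3  ≥
x = 2/3, y = 1 ↦ 1  ≥
x = 1, y = 0 ↦ 1  ≥
x = 1, y = 1/3 ↦ 1  ≥
x = 1, y = 2/3 ↦ 1  ≥
x = 1, y = 1 ↦ 1  ≥
So 12 of the 16 assignments meet the threshold.

12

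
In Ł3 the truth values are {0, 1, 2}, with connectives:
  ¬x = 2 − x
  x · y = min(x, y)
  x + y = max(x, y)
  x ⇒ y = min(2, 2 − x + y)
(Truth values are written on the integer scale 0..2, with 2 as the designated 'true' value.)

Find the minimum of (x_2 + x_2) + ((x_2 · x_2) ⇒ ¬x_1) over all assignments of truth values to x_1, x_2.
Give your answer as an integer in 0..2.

1

Take x_1 = 2, x_2 = 1:
x_2 + x_2 = 1 + 1 = 1
x_2 · x_2 = 1 · 1 = 1
¬x_1 = ¬2 = 0
(x_2 · x_2) ⇒ ¬x_1 = 1 ⇒ 0 = 1
(x_2 + x_2) + ((x_2 · x_2) ⇒ ¬x_1) = 1 + 1 = 1
No assignment yields a value below 1, so this is the minimum.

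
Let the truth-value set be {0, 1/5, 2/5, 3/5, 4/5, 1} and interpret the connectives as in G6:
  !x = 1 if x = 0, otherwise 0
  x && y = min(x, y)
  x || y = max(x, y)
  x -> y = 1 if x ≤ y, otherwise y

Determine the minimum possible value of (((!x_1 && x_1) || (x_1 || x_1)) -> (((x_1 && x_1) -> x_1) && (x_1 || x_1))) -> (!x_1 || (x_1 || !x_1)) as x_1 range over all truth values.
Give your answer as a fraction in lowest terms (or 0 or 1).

Take x_1 = 1/5:
!x_1 = !1/5 = 0
!x_1 && x_1 = 0 && 1/5 = 0
x_1 || x_1 = 1/5 || 1/5 = 1/5
(!x_1 && x_1) || (x_1 || x_1) = 0 || 1/5 = 1/5
x_1 && x_1 = 1/5 && 1/5 = 1/5
(x_1 && x_1) -> x_1 = 1/5 -> 1/5 = 1
x_1 || x_1 = 1/5 || 1/5 = 1/5
((x_1 && x_1) -> x_1) && (x_1 || x_1) = 1 && 1/5 = 1/5
((!x_1 && x_1) || (x_1 || x_1)) -> (((x_1 && x_1) -> x_1) && (x_1 || x_1)) = 1/5 -> 1/5 = 1
!x_1 = !1/5 = 0
!x_1 = !1/5 = 0
x_1 || !x_1 = 1/5 || 0 = 1/5
!x_1 || (x_1 || !x_1) = 0 || 1/5 = 1/5
(((!x_1 && x_1) || (x_1 || x_1)) -> (((x_1 && x_1) -> x_1) && (x_1 || x_1))) -> (!x_1 || (x_1 || !x_1)) = 1 -> 1/5 = 1/5
No assignment yields a value below 1/5, so this is the minimum.

1/5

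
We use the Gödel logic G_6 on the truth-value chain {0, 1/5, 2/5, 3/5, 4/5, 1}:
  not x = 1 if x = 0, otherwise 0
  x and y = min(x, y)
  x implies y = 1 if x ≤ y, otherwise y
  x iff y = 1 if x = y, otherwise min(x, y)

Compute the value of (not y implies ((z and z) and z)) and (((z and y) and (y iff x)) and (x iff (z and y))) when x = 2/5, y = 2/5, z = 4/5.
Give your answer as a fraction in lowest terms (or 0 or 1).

2/5

not y = not 2/5 = 0
z and z = 4/5 and 4/5 = 4/5
(z and z) and z = 4/5 and 4/5 = 4/5
not y implies ((z and z) and z) = 0 implies 4/5 = 1
z and y = 4/5 and 2/5 = 2/5
y iff x = 2/5 iff 2/5 = 1
(z and y) and (y iff x) = 2/5 and 1 = 2/5
z and y = 4/5 and 2/5 = 2/5
x iff (z and y) = 2/5 iff 2/5 = 1
((z and y) and (y iff x)) and (x iff (z and y)) = 2/5 and 1 = 2/5
(not y implies ((z and z) and z)) and (((z and y) and (y iff x)) and (x iff (z and y))) = 1 and 2/5 = 2/5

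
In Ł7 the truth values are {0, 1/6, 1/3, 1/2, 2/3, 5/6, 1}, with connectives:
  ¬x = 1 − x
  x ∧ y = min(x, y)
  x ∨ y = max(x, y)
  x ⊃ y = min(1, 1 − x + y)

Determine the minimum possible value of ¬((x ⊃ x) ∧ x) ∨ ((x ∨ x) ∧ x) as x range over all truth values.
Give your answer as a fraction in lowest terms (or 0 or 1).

1/2

Take x = 1/2:
x ⊃ x = 1/2 ⊃ 1/2 = 1
(x ⊃ x) ∧ x = 1 ∧ 1/2 = 1/2
¬((x ⊃ x) ∧ x) = ¬1/2 = 1/2
x ∨ x = 1/2 ∨ 1/2 = 1/2
(x ∨ x) ∧ x = 1/2 ∧ 1/2 = 1/2
¬((x ⊃ x) ∧ x) ∨ ((x ∨ x) ∧ x) = 1/2 ∨ 1/2 = 1/2
No assignment yields a value below 1/2, so this is the minimum.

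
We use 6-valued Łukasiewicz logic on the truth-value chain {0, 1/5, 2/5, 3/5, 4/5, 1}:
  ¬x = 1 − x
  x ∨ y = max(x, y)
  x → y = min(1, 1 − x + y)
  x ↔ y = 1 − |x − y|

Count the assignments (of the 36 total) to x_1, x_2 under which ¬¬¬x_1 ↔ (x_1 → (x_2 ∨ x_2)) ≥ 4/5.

20

value 1: 11 assignments (counts)
value 4/5: 9 assignments (counts)
value 3/5: 7 assignments
value 2/5: 5 assignments
value 1/5: 3 assignments
value 0: 1 assignment
So 20 of the 36 assignments meet the threshold.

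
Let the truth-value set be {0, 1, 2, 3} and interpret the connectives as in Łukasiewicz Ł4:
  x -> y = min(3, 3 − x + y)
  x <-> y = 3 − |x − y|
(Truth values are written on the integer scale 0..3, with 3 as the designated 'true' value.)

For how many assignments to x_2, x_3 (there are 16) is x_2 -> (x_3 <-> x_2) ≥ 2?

x_2 = 0, x_3 = 0 ↦ 3  ≥
x_2 = 0, x_3 = 1 ↦ 3  ≥
x_2 = 0, x_3 = 2 ↦ 3  ≥
x_2 = 0, x_3 = 3 ↦ 3  ≥
x_2 = 1, x_3 = 0 ↦ 3  ≥
x_2 = 1, x_3 = 1 ↦ 3  ≥
x_2 = 1, x_3 = 2 ↦ 3  ≥
x_2 = 1, x_3 = 3 ↦ 3  ≥
x_2 = 2, x_3 = 0 ↦ 2  ≥
x_2 = 2, x_3 = 1 ↦ 3  ≥
x_2 = 2, x_3 = 2 ↦ 3  ≥
x_2 = 2, x_3 = 3 ↦ 3  ≥
x_2 = 3, x_3 = 0 ↦ 0  <
x_2 = 3, x_3 = 1 ↦ 1  <
x_2 = 3, x_3 = 2 ↦ 2  ≥
x_2 = 3, x_3 = 3 ↦ 3  ≥
So 14 of the 16 assignments meet the threshold.

14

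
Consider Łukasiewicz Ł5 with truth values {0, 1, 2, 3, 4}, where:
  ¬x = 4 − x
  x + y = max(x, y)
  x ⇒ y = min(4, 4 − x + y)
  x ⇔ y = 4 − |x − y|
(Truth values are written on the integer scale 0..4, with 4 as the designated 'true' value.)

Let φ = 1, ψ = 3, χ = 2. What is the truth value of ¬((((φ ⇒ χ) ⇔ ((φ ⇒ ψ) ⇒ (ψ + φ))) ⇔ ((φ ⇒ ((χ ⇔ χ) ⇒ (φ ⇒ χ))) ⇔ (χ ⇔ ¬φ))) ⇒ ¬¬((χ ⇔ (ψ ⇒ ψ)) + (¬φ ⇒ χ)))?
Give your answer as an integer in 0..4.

1

φ ⇒ χ = 1 ⇒ 2 = 4
φ ⇒ ψ = 1 ⇒ 3 = 4
ψ + φ = 3 + 1 = 3
(φ ⇒ ψ) ⇒ (ψ + φ) = 4 ⇒ 3 = 3
(φ ⇒ χ) ⇔ ((φ ⇒ ψ) ⇒ (ψ + φ)) = 4 ⇔ 3 = 3
χ ⇔ χ = 2 ⇔ 2 = 4
φ ⇒ χ = 1 ⇒ 2 = 4
(χ ⇔ χ) ⇒ (φ ⇒ χ) = 4 ⇒ 4 = 4
φ ⇒ ((χ ⇔ χ) ⇒ (φ ⇒ χ)) = 1 ⇒ 4 = 4
¬φ = ¬1 = 3
χ ⇔ ¬φ = 2 ⇔ 3 = 3
(φ ⇒ ((χ ⇔ χ) ⇒ (φ ⇒ χ))) ⇔ (χ ⇔ ¬φ) = 4 ⇔ 3 = 3
((φ ⇒ χ) ⇔ ((φ ⇒ ψ) ⇒ (ψ + φ))) ⇔ ((φ ⇒ ((χ ⇔ χ) ⇒ (φ ⇒ χ))) ⇔ (χ ⇔ ¬φ)) = 3 ⇔ 3 = 4
ψ ⇒ ψ = 3 ⇒ 3 = 4
χ ⇔ (ψ ⇒ ψ) = 2 ⇔ 4 = 2
¬φ = ¬1 = 3
¬φ ⇒ χ = 3 ⇒ 2 = 3
(χ ⇔ (ψ ⇒ ψ)) + (¬φ ⇒ χ) = 2 + 3 = 3
¬((χ ⇔ (ψ ⇒ ψ)) + (¬φ ⇒ χ)) = ¬3 = 1
¬¬((χ ⇔ (ψ ⇒ ψ)) + (¬φ ⇒ χ)) = ¬1 = 3
(((φ ⇒ χ) ⇔ ((φ ⇒ ψ) ⇒ (ψ + φ))) ⇔ ((φ ⇒ ((χ ⇔ χ) ⇒ (φ ⇒ χ))) ⇔ (χ ⇔ ¬φ))) ⇒ ¬¬((χ ⇔ (ψ ⇒ ψ)) + (¬φ ⇒ χ)) = 4 ⇒ 3 = 3
¬((((φ ⇒ χ) ⇔ ((φ ⇒ ψ) ⇒ (ψ + φ))) ⇔ ((φ ⇒ ((χ ⇔ χ) ⇒ (φ ⇒ χ))) ⇔ (χ ⇔ ¬φ))) ⇒ ¬¬((χ ⇔ (ψ ⇒ ψ)) + (¬φ ⇒ χ))) = ¬3 = 1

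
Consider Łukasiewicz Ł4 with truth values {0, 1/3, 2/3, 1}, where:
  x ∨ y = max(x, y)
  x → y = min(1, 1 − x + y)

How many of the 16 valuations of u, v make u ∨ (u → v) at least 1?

13

u = 0, v = 0 ↦ 1  ≥
u = 0, v = 1/3 ↦ 1  ≥
u = 0, v = 2/3 ↦ 1  ≥
u = 0, v = 1 ↦ 1  ≥
u = 1/3, v = 0 ↦ 2/3  <
u = 1/3, v = 1/3 ↦ 1  ≥
u = 1/3, v = 2/3 ↦ 1  ≥
u = 1/3, v = 1 ↦ 1  ≥
u = 2/3, v = 0 ↦ 2/3  <
u = 2/3, v = 1/3 ↦ 2/3  <
u = 2/3, v = 2/3 ↦ 1  ≥
u = 2/3, v = 1 ↦ 1  ≥
u = 1, v = 0 ↦ 1  ≥
u = 1, v = 1/3 ↦ 1  ≥
u = 1, v = 2/3 ↦ 1  ≥
u = 1, v = 1 ↦ 1  ≥
So 13 of the 16 assignments meet the threshold.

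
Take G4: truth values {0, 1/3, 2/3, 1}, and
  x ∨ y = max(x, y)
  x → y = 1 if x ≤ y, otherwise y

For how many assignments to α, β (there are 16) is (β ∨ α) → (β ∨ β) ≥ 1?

α = 0, β = 0 ↦ 1  ≥
α = 0, β = 1/3 ↦ 1  ≥
α = 0, β = 2/3 ↦ 1  ≥
α = 0, β = 1 ↦ 1  ≥
α = 1/3, β = 0 ↦ 0  <
α = 1/3, β = 1/3 ↦ 1  ≥
α = 1/3, β = 2/3 ↦ 1  ≥
α = 1/3, β = 1 ↦ 1  ≥
α = 2/3, β = 0 ↦ 0  <
α = 2/3, β = 1/3 ↦ 1/3  <
α = 2/3, β = 2/3 ↦ 1  ≥
α = 2/3, β = 1 ↦ 1  ≥
α = 1, β = 0 ↦ 0  <
α = 1, β = 1/3 ↦ 1/3  <
α = 1, β = 2/3 ↦ 2/3  <
α = 1, β = 1 ↦ 1  ≥
So 10 of the 16 assignments meet the threshold.

10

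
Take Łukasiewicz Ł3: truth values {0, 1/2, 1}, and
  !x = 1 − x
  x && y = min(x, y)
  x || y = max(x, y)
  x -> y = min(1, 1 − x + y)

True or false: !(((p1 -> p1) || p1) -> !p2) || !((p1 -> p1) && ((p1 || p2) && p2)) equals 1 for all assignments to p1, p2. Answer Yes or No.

No

Counterexample: take p1 = 0, p2 = 1/2.
p1 -> p1 = 0 -> 0 = 1
(p1 -> p1) || p1 = 1 || 0 = 1
!p2 = !1/2 = 1/2
((p1 -> p1) || p1) -> !p2 = 1 -> 1/2 = 1/2
!(((p1 -> p1) || p1) -> !p2) = !1/2 = 1/2
p1 -> p1 = 0 -> 0 = 1
p1 || p2 = 0 || 1/2 = 1/2
(p1 || p2) && p2 = 1/2 && 1/2 = 1/2
(p1 -> p1) && ((p1 || p2) && p2) = 1 && 1/2 = 1/2
!((p1 -> p1) && ((p1 || p2) && p2)) = !1/2 = 1/2
!(((p1 -> p1) || p1) -> !p2) || !((p1 -> p1) && ((p1 || p2) && p2)) = 1/2 || 1/2 = 1/2
This gives 1/2 ≠ 1.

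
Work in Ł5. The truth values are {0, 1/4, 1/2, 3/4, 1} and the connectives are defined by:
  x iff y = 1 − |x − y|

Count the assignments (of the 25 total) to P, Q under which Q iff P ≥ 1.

5

value 1: 5 assignments (counts)
value 3/4: 8 assignments
value 1/2: 6 assignments
value 1/4: 4 assignments
value 0: 2 assignments
So 5 of the 25 assignments meet the threshold.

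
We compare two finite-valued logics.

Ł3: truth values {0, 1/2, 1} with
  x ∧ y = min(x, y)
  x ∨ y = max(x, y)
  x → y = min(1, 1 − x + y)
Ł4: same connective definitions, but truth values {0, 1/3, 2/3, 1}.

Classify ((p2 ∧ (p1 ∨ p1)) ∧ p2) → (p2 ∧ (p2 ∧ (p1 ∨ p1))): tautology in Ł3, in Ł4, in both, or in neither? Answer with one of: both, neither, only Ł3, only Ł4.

both

In Ł3: every assignment gives 1 — tautology.
In Ł4: every assignment gives 1 — tautology.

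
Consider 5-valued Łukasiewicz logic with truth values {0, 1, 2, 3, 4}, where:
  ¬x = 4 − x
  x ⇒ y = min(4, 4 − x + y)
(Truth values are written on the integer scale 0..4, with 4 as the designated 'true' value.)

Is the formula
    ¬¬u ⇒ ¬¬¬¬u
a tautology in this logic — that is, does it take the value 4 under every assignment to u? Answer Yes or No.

Yes

u = 0 ↦ 4
u = 1 ↦ 4
u = 2 ↦ 4
u = 3 ↦ 4
u = 4 ↦ 4
Every assignment gives a value ≥ 4.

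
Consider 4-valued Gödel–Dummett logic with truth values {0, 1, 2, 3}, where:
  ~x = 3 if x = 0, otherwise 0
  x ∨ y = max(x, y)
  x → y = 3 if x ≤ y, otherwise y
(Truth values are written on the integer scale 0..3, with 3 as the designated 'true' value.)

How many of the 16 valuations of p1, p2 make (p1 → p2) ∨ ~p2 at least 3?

p1 = 0, p2 = 0 ↦ 3  ≥
p1 = 0, p2 = 1 ↦ 3  ≥
p1 = 0, p2 = 2 ↦ 3  ≥
p1 = 0, p2 = 3 ↦ 3  ≥
p1 = 1, p2 = 0 ↦ 3  ≥
p1 = 1, p2 = 1 ↦ 3  ≥
p1 = 1, p2 = 2 ↦ 3  ≥
p1 = 1, p2 = 3 ↦ 3  ≥
p1 = 2, p2 = 0 ↦ 3  ≥
p1 = 2, p2 = 1 ↦ 1  <
p1 = 2, p2 = 2 ↦ 3  ≥
p1 = 2, p2 = 3 ↦ 3  ≥
p1 = 3, p2 = 0 ↦ 3  ≥
p1 = 3, p2 = 1 ↦ 1  <
p1 = 3, p2 = 2 ↦ 2  <
p1 = 3, p2 = 3 ↦ 3  ≥
So 13 of the 16 assignments meet the threshold.

13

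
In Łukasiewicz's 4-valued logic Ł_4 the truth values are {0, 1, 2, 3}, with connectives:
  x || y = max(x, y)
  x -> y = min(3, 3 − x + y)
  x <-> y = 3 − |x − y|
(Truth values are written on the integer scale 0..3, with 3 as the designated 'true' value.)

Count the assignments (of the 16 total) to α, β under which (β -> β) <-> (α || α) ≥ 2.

8

α = 0, β = 0 ↦ 0  <
α = 0, β = 1 ↦ 0  <
α = 0, β = 2 ↦ 0  <
α = 0, β = 3 ↦ 0  <
α = 1, β = 0 ↦ 1  <
α = 1, β = 1 ↦ 1  <
α = 1, β = 2 ↦ 1  <
α = 1, β = 3 ↦ 1  <
α = 2, β = 0 ↦ 2  ≥
α = 2, β = 1 ↦ 2  ≥
α = 2, β = 2 ↦ 2  ≥
α = 2, β = 3 ↦ 2  ≥
α = 3, β = 0 ↦ 3  ≥
α = 3, β = 1 ↦ 3  ≥
α = 3, β = 2 ↦ 3  ≥
α = 3, β = 3 ↦ 3  ≥
So 8 of the 16 assignments meet the threshold.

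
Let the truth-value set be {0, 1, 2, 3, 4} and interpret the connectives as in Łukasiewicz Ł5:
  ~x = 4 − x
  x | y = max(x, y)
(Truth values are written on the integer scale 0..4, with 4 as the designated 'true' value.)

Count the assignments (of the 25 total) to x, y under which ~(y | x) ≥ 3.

value 4: 1 assignment (counts)
value 3: 3 assignments (counts)
value 2: 5 assignments
value 1: 7 assignments
value 0: 9 assignments
So 4 of the 25 assignments meet the threshold.

4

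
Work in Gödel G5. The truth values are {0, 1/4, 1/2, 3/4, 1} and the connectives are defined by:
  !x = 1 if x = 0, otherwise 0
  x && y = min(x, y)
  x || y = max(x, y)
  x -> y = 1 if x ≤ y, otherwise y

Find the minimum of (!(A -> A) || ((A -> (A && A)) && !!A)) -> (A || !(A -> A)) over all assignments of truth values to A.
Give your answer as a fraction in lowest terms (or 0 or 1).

1/4

Take A = 1/4:
A -> A = 1/4 -> 1/4 = 1
!(A -> A) = !1 = 0
A && A = 1/4 && 1/4 = 1/4
A -> (A && A) = 1/4 -> 1/4 = 1
!A = !1/4 = 0
!!A = !0 = 1
(A -> (A && A)) && !!A = 1 && 1 = 1
!(A -> A) || ((A -> (A && A)) && !!A) = 0 || 1 = 1
A -> A = 1/4 -> 1/4 = 1
!(A -> A) = !1 = 0
A || !(A -> A) = 1/4 || 0 = 1/4
(!(A -> A) || ((A -> (A && A)) && !!A)) -> (A || !(A -> A)) = 1 -> 1/4 = 1/4
No assignment yields a value below 1/4, so this is the minimum.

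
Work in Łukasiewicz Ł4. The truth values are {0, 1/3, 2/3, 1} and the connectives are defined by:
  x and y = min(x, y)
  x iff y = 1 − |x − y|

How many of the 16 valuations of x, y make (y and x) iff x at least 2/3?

x = 0, y = 0 ↦ 1  ≥
x = 0, y = 1/3 ↦ 1  ≥
x = 0, y = 2/3 ↦ 1  ≥
x = 0, y = 1 ↦ 1  ≥
x = 1/3, y = 0 ↦ 2/3  ≥
x = 1/3, y = 1/3 ↦ 1  ≥
x = 1/3, y = 2/3 ↦ 1  ≥
x = 1/3, y = 1 ↦ 1  ≥
x = 2/3, y = 0 ↦ 1/3  <
x = 2/3, y = 1/3 ↦ 2/3  ≥
x = 2/3, y = 2/3 ↦ 1  ≥
x = 2/3, y = 1 ↦ 1  ≥
x = 1, y = 0 ↦ 0  <
x = 1, y = 1/3 ↦ 1/3  <
x = 1, y = 2/3 ↦ 2/3  ≥
x = 1, y = 1 ↦ 1  ≥
So 13 of the 16 assignments meet the threshold.

13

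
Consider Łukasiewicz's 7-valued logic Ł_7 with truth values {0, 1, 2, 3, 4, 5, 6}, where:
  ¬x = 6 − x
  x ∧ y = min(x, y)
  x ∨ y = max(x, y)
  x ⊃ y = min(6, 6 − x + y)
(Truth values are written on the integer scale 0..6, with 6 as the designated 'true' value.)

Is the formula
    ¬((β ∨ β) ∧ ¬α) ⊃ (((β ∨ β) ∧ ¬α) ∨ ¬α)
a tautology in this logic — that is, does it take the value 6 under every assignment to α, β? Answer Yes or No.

No

Counterexample: take α = 1, β = 0.
β ∨ β = 0 ∨ 0 = 0
¬α = ¬1 = 5
(β ∨ β) ∧ ¬α = 0 ∧ 5 = 0
¬((β ∨ β) ∧ ¬α) = ¬0 = 6
¬α = ¬1 = 5
((β ∨ β) ∧ ¬α) ∨ ¬α = 0 ∨ 5 = 5
¬((β ∨ β) ∧ ¬α) ⊃ (((β ∨ β) ∧ ¬α) ∨ ¬α) = 6 ⊃ 5 = 5
This gives 5 ≠ 6.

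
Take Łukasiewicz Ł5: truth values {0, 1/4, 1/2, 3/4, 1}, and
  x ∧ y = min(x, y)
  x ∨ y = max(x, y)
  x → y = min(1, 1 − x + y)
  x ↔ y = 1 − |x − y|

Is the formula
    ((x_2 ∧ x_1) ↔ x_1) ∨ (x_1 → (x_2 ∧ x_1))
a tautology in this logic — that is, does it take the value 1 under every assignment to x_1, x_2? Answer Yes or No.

Counterexample: take x_1 = 1/4, x_2 = 0.
x_2 ∧ x_1 = 0 ∧ 1/4 = 0
(x_2 ∧ x_1) ↔ x_1 = 0 ↔ 1/4 = 3/4
x_2 ∧ x_1 = 0 ∧ 1/4 = 0
x_1 → (x_2 ∧ x_1) = 1/4 → 0 = 3/4
((x_2 ∧ x_1) ↔ x_1) ∨ (x_1 → (x_2 ∧ x_1)) = 3/4 ∨ 3/4 = 3/4
This gives 3/4 ≠ 1.

No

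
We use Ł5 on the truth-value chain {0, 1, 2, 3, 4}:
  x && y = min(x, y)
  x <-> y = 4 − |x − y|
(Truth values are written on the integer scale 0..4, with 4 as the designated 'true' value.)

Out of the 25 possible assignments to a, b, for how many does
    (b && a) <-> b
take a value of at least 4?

value 4: 15 assignments (counts)
value 3: 4 assignments
value 2: 3 assignments
value 1: 2 assignments
value 0: 1 assignment
So 15 of the 25 assignments meet the threshold.

15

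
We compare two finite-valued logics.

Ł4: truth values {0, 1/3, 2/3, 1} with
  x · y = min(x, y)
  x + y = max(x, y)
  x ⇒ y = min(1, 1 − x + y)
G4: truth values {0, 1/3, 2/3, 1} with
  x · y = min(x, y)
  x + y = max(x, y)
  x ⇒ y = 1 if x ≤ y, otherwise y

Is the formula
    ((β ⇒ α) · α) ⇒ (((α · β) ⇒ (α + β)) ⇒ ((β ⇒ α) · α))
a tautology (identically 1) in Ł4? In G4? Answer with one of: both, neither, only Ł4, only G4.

both

In Ł4: every assignment gives 1 — tautology.
In G4: every assignment gives 1 — tautology.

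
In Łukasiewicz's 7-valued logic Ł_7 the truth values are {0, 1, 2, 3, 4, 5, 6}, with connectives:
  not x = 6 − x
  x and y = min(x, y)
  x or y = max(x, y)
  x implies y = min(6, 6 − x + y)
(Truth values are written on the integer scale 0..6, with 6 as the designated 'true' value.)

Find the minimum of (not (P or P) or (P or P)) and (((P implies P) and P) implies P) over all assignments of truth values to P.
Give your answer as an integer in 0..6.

Take P = 3:
P or P = 3 or 3 = 3
not (P or P) = not 3 = 3
P or P = 3 or 3 = 3
not (P or P) or (P or P) = 3 or 3 = 3
P implies P = 3 implies 3 = 6
(P implies P) and P = 6 and 3 = 3
((P implies P) and P) implies P = 3 implies 3 = 6
(not (P or P) or (P or P)) and (((P implies P) and P) implies P) = 3 and 6 = 3
No assignment yields a value below 3, so this is the minimum.

3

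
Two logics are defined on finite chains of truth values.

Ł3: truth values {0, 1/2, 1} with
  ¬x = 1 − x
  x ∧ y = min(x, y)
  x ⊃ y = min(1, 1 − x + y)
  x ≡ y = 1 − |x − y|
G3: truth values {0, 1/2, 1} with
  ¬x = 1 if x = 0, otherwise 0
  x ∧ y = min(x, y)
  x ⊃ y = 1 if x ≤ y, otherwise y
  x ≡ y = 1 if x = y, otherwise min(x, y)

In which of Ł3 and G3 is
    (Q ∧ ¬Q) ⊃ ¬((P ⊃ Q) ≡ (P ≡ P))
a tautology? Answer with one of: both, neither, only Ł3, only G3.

only G3

In Ł3: at P = 0, Q = 1/2 the value is 1/2 — not a tautology.
In G3: every assignment gives 1 — tautology.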